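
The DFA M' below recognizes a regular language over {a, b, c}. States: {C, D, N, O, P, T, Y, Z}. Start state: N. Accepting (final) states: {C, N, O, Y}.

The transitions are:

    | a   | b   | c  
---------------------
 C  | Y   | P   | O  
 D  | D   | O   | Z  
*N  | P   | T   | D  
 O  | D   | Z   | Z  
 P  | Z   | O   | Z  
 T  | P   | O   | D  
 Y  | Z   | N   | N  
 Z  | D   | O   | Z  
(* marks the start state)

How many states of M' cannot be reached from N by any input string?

BFS from N reaches {D, N, O, P, T, Z}; the 2 state(s) C, Y are never visited.

2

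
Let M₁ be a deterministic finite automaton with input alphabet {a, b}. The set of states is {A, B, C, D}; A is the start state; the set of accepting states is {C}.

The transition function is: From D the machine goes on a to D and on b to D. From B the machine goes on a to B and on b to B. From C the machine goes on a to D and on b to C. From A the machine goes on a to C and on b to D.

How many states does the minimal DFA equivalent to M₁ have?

States {B} cannot be reached from the start state, so discard them.
P0 = {C} | {A,D}.
On input a, block {A,D} splits into {A} and {D}.
Stable partition: {C} | {A} | {D} — 3 equivalence classes.

3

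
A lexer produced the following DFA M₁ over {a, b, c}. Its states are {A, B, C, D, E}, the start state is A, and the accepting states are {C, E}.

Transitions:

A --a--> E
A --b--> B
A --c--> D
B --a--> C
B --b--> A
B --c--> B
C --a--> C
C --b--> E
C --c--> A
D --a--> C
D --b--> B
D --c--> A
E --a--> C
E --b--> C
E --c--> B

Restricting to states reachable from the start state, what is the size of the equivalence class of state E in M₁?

2

Every state is reachable, so we keep all 5.
Start with accepting vs non-accepting: {C,E} | {A,B,D}.
Stable partition: {C,E} | {A,B,D} — 2 equivalence classes.
State E belongs to the block {C,E}, which has 2 states.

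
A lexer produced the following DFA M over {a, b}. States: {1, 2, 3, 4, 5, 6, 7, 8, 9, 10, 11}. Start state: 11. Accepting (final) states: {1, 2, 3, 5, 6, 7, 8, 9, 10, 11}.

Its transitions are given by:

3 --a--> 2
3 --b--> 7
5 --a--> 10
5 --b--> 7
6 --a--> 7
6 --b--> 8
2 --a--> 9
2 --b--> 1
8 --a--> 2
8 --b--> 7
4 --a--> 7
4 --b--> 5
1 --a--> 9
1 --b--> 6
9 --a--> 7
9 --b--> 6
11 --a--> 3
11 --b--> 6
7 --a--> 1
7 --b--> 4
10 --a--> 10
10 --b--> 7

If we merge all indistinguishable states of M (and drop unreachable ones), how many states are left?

9

Every state is reachable, so we keep all 11.
Start with accepting vs non-accepting: {1,2,3,5,6,7,8,9,10,11} | {4}.
On input b, block {1,2,3,5,6,7,8,9,10,11} splits into {1,2,3,5,6,8,9,10,11} and {7}.
Refine {1,2,3,5,6,8,9,10,11} on symbol a: members go to different blocks, giving {1,2,3,5,8,10,11} and {6,9}.
Refine {1,2,3,5,8,10,11} on symbol a: members go to different blocks, giving {3,5,8,10,11} and {1,2}.
Refine {3,5,8,10,11} on symbol a: members go to different blocks, giving {5,10,11} and {3,8}.
Split {5,10,11} by δ(·,a) → {5,10} and {11}.
Split {6,9} by δ(·,b) → {6} and {9}.
On input b, block {1,2} splits into {1} and {2}.
No further refinement is possible. Final partition (9 blocks): {5,10} | {4} | {7} | {6} | {1} | {3,8} | {11} | {9} | {2}.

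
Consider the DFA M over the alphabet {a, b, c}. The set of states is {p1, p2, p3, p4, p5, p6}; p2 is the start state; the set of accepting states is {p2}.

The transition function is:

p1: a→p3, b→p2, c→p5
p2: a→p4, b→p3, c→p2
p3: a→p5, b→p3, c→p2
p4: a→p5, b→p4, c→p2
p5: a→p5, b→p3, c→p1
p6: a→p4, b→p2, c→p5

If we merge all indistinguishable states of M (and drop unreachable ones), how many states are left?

First remove the unreachable states {p6}; 5 states remain.
Start with accepting vs non-accepting: {p2} | {p1,p3,p4,p5}.
Refine {p1,p3,p4,p5} on symbol b: members go to different blocks, giving {p3,p4,p5} and {p1}.
On input c, block {p3,p4,p5} splits into {p3,p4} and {p5}.
The partition is now stable with 4 blocks: {p2} | {p3,p4} | {p1} | {p5}.

4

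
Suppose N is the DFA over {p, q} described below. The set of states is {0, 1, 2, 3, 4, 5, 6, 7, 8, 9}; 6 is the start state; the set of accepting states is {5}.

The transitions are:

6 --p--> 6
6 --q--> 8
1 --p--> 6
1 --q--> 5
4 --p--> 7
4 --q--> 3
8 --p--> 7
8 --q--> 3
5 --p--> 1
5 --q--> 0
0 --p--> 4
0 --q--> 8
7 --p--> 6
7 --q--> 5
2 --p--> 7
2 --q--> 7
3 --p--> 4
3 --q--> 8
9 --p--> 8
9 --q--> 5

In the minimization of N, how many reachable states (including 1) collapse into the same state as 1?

First remove the unreachable states {2,9}; 8 states remain.
Initial partition by acceptance: {5} | {0,1,3,4,6,7,8}.
Refine {0,1,3,4,6,7,8} on symbol q: members go to different blocks, giving {0,3,4,6,8} and {1,7}.
Refine {0,3,4,6,8} on symbol p: members go to different blocks, giving {0,3,6} and {4,8}.
Refine {0,3,6} on symbol p: members go to different blocks, giving {0,3} and {6}.
No further refinement is possible. Final partition (5 blocks): {5} | {0,3} | {1,7} | {4,8} | {6}.
State 1 belongs to the block {1,7}, which has 2 states.

2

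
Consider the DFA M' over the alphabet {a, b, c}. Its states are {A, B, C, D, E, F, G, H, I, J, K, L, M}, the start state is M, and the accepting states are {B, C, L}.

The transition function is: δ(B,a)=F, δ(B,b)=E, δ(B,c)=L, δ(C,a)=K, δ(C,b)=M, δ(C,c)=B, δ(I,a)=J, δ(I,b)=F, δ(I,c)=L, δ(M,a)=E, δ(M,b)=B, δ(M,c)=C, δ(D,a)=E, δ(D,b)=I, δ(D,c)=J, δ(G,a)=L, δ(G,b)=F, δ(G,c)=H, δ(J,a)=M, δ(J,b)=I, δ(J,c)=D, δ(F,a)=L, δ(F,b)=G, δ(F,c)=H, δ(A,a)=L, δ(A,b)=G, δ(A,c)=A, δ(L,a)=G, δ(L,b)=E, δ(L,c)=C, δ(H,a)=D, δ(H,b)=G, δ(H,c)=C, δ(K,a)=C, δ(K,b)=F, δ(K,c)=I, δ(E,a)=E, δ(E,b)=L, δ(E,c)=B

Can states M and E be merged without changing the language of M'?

Yes

First remove the unreachable states {A}; 12 states remain.
P0 = {B,C,L} | {D,E,F,G,H,I,J,K,M}.
Refine {D,E,F,G,H,I,J,K,M} on symbol a: members go to different blocks, giving {D,E,H,I,J,M} and {F,G,K}.
Split {D,E,H,I,J,M} by δ(·,b) → {D,J} and {E,M} and {H,I}.
The partition is now stable with 5 blocks: {B,C,L} | {D,J} | {F,G,K} | {E,M} | {H,I}.
M and E lie in the same block of the stable partition, so they are equivalent — no string distinguishes them.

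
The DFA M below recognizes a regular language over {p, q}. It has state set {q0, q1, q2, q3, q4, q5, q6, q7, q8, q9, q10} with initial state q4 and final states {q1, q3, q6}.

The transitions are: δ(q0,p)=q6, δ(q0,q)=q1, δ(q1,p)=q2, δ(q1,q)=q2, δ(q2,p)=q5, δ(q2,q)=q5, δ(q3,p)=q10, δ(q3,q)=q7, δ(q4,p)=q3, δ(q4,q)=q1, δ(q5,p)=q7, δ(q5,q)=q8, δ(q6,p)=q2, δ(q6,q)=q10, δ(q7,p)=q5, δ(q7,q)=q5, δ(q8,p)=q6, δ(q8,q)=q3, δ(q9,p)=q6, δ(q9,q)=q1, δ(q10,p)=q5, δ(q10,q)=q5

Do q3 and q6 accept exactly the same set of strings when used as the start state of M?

Yes

Reachable states from the start: {q1,q2,q3,q4,q5,q6,q7,q8,q10}. Unreachable: {q0,q9} — drop them.
Start with accepting vs non-accepting: {q1,q3,q6} | {q2,q4,q5,q7,q8,q10}.
Refine {q2,q4,q5,q7,q8,q10} on symbol p: members go to different blocks, giving {q2,q5,q7,q10} and {q4,q8}.
On input q, block {q2,q5,q7,q10} splits into {q2,q7,q10} and {q5}.
No further refinement is possible. Final partition (4 blocks): {q1,q3,q6} | {q2,q7,q10} | {q4,q8} | {q5}.
q3 and q6 lie in the same block of the stable partition, so they are equivalent — no string distinguishes them.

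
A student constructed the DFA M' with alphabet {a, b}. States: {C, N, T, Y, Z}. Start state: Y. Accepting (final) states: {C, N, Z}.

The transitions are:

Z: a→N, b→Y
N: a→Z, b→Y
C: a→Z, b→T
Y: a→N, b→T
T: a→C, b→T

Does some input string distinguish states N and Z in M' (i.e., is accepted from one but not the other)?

Start with accepting vs non-accepting: {C,N,Z} | {T,Y}.
The partition is now stable with 2 blocks: {C,N,Z} | {T,Y}.
N and Z lie in the same block of the stable partition, so they are equivalent — no string distinguishes them.

No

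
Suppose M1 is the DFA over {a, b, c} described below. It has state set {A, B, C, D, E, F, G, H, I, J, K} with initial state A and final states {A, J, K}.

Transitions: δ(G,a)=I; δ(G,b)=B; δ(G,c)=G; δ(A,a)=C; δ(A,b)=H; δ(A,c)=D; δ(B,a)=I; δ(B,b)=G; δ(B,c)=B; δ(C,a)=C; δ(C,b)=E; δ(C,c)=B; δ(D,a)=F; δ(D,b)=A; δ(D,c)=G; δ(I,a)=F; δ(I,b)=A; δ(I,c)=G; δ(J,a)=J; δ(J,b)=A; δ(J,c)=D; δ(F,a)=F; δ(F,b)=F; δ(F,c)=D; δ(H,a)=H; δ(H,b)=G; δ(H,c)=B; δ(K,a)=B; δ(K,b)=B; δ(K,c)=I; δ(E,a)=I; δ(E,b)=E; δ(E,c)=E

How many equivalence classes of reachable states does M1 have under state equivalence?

States {J,K} cannot be reached from the start state, so discard them.
Initial partition by acceptance: {A} | {B,C,D,E,F,G,H,I}.
Refine {B,C,D,E,F,G,H,I} on symbol b: members go to different blocks, giving {B,C,E,F,G,H} and {D,I}.
On input a, block {B,C,E,F,G,H} splits into {B,E,G} and {C,F,H}.
Refine {C,F,H} on symbol b: members go to different blocks, giving {C,H} and {F}.
No further refinement is possible. Final partition (5 blocks): {A} | {B,E,G} | {D,I} | {C,H} | {F}.

5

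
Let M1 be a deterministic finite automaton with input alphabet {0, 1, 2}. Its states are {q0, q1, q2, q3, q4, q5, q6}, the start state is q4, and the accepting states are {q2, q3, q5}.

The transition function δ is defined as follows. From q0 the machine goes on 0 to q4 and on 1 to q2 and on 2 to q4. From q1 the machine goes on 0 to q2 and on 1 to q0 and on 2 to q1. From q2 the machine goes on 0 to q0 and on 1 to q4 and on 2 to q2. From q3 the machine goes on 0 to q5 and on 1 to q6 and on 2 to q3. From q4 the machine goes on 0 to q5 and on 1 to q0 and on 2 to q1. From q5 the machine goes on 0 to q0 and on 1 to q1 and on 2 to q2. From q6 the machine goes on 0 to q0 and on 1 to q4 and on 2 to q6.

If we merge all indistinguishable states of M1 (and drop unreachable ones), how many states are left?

3

States {q3,q6} cannot be reached from the start state, so discard them.
Initial partition by acceptance: {q2,q5} | {q0,q1,q4}.
Split {q0,q1,q4} by δ(·,0) → {q1,q4} and {q0}.
No further refinement is possible. Final partition (3 blocks): {q2,q5} | {q1,q4} | {q0}.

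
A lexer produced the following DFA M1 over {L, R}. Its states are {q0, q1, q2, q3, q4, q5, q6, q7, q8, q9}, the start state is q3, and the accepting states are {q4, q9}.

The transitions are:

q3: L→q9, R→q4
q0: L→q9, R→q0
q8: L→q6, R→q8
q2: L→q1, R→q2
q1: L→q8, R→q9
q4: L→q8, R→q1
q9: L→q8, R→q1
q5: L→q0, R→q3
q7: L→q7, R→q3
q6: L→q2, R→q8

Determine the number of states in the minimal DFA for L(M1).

States {q0,q5,q7} cannot be reached from the start state, so discard them.
Start with accepting vs non-accepting: {q4,q9} | {q1,q2,q3,q6,q8}.
Refine {q1,q2,q3,q6,q8} on symbol L: members go to different blocks, giving {q1,q2,q6,q8} and {q3}.
Refine {q1,q2,q6,q8} on symbol R: members go to different blocks, giving {q2,q6,q8} and {q1}.
Split {q2,q6,q8} by δ(·,L) → {q6,q8} and {q2}.
On input L, block {q6,q8} splits into {q6} and {q8}.
No further refinement is possible. Final partition (6 blocks): {q4,q9} | {q6} | {q3} | {q1} | {q2} | {q8}.

6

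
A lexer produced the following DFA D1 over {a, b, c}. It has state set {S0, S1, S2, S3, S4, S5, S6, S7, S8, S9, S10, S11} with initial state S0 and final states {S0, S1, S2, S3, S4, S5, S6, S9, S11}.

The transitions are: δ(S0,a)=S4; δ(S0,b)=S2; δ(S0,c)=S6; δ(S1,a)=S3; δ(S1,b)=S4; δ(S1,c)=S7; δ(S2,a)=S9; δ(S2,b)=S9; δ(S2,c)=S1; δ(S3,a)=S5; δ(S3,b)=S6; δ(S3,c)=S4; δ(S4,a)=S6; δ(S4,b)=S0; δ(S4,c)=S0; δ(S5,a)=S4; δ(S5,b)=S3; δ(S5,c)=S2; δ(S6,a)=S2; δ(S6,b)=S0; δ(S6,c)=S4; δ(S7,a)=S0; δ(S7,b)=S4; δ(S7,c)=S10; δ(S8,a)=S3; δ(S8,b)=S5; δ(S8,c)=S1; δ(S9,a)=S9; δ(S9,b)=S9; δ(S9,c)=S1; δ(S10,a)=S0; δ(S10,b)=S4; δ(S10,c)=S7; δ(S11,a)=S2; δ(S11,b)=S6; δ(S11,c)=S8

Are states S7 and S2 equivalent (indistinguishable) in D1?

No

States {S8,S11} cannot be reached from the start state, so discard them.
Initial partition by acceptance: {S0,S1,S2,S3,S4,S5,S6,S9} | {S7,S10}.
Split {S0,S1,S2,S3,S4,S5,S6,S9} by δ(·,c) → {S0,S2,S3,S4,S5,S6,S9} and {S1}.
Split {S0,S2,S3,S4,S5,S6,S9} by δ(·,c) → {S0,S3,S4,S5,S6} and {S2,S9}.
Refine {S0,S3,S4,S5,S6} on symbol a: members go to different blocks, giving {S0,S3,S4,S5} and {S6}.
On input a, block {S0,S3,S4,S5} splits into {S0,S3,S5} and {S4}.
Split {S0,S3,S5} by δ(·,a) → {S0,S5} and {S3}.
Refine {S0,S5} on symbol b: members go to different blocks, giving {S0} and {S5}.
No further refinement is possible. Final partition (8 blocks): {S0} | {S7,S10} | {S1} | {S2,S9} | {S6} | {S4} | {S3} | {S5}.
S7 and S2 end up in different blocks, so they are distinguishable. For instance, the string 'ε' is accepted from only S2.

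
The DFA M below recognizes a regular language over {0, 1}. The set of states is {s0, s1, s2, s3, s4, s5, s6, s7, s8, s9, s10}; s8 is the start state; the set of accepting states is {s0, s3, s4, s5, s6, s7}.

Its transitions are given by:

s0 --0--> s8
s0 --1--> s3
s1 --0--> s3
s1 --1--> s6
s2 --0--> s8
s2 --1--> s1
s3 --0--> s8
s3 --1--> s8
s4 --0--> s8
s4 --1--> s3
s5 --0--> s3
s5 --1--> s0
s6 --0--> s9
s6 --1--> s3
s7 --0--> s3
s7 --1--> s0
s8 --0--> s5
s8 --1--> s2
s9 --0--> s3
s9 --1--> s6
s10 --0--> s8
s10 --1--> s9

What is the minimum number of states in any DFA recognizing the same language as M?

7

First remove the unreachable states {s4,s7,s10}; 8 states remain.
P0 = {s0,s3,s5,s6} | {s1,s2,s8,s9}.
Split {s0,s3,s5,s6} by δ(·,0) → {s0,s3,s6} and {s5}.
On input 1, block {s0,s3,s6} splits into {s0,s6} and {s3}.
Refine {s1,s2,s8,s9} on symbol 0: members go to different blocks, giving {s1,s9} and {s2} and {s8}.
Split {s0,s6} by δ(·,0) → {s0} and {s6}.
The partition is now stable with 7 blocks: {s0} | {s1,s9} | {s5} | {s3} | {s2} | {s8} | {s6}.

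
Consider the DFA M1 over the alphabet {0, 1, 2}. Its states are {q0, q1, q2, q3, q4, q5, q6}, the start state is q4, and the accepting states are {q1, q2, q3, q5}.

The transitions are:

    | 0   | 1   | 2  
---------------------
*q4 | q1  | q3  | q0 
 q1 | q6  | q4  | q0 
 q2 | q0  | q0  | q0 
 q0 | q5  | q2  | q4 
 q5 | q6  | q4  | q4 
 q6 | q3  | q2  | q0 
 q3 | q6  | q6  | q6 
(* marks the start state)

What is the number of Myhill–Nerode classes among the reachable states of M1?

2

P0 = {q1,q2,q3,q5} | {q0,q4,q6}.
Stable partition: {q1,q2,q3,q5} | {q0,q4,q6} — 2 equivalence classes.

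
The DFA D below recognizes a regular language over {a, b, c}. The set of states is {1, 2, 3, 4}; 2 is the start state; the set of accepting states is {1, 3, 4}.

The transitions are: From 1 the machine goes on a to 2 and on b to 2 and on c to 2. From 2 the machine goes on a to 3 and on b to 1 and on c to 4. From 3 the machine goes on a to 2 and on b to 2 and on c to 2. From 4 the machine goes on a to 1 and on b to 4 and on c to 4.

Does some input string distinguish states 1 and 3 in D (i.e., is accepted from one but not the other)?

No

Every state is reachable, so we keep all 4.
P0 = {1,3,4} | {2}.
Split {1,3,4} by δ(·,a) → {1,3} and {4}.
No further refinement is possible. Final partition (3 blocks): {1,3} | {2} | {4}.
1 and 3 lie in the same block of the stable partition, so they are equivalent — no string distinguishes them.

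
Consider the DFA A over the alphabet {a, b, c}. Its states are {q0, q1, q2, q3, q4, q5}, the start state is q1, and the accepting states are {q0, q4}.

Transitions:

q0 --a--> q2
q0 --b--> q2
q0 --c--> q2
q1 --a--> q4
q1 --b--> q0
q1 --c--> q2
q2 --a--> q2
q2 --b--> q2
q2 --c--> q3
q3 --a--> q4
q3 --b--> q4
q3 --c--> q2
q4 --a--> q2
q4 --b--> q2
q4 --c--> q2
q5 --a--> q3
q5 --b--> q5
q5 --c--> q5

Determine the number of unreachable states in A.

Starting at q1 and following transitions, the reachable set is {q0, q1, q2, q3, q4}. That leaves q5 unreachable — 1 in total.

1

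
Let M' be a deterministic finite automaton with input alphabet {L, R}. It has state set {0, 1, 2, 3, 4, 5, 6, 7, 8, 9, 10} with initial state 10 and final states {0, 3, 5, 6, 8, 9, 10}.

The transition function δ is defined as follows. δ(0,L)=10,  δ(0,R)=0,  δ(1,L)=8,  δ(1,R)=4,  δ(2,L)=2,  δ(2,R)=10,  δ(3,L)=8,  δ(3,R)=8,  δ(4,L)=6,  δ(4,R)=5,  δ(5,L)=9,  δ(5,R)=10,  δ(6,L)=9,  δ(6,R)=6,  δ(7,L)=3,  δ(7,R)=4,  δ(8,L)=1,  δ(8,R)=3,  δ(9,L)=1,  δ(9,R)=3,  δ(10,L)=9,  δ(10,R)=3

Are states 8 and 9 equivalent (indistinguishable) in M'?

First remove the unreachable states {0,2,7}; 8 states remain.
Initial partition by acceptance: {3,5,6,8,9,10} | {1,4}.
On input L, block {3,5,6,8,9,10} splits into {3,5,6,10} and {8,9}.
Refine {3,5,6,10} on symbol R: members go to different blocks, giving {5,6,10} and {3}.
On input R, block {5,6,10} splits into {5,6} and {10}.
Split {5,6} by δ(·,R) → {5} and {6}.
Split {1,4} by δ(·,L) → {1} and {4}.
Stable partition: {5} | {1} | {8,9} | {3} | {10} | {6} | {4} — 7 equivalence classes.
8 and 9 lie in the same block of the stable partition, so they are equivalent — no string distinguishes them.

Yes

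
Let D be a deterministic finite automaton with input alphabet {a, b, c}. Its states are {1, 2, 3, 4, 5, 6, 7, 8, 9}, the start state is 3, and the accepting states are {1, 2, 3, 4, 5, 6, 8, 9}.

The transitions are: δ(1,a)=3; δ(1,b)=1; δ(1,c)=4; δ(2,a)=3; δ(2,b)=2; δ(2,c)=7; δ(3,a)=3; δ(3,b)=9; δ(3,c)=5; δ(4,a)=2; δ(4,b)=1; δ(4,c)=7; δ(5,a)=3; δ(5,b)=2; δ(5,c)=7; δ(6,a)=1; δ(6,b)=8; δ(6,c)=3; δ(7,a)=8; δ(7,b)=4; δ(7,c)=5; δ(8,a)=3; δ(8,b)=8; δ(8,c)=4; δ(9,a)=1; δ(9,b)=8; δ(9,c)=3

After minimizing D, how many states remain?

6

States {6} cannot be reached from the start state, so discard them.
Start with accepting vs non-accepting: {1,2,3,4,5,8,9} | {7}.
On input c, block {1,2,3,4,5,8,9} splits into {1,3,8,9} and {2,4,5}.
Split {1,3,8,9} by δ(·,c) → {1,3,8} and {9}.
Refine {1,3,8} on symbol b: members go to different blocks, giving {1,8} and {3}.
Split {2,4,5} by δ(·,a) → {2,5} and {4}.
No further refinement is possible. Final partition (6 blocks): {1,8} | {7} | {2,5} | {9} | {3} | {4}.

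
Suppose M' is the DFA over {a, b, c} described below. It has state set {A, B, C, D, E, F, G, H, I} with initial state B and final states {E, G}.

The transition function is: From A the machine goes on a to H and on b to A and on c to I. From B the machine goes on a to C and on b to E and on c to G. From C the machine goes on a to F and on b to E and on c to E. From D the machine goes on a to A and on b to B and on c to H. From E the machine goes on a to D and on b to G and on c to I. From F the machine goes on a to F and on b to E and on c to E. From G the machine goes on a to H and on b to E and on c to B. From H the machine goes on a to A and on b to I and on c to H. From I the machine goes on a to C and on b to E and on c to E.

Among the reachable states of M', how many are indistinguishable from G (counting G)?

All states are reachable from the start state.
P0 = {E,G} | {A,B,C,D,F,H,I}.
Refine {A,B,C,D,F,H,I} on symbol b: members go to different blocks, giving {B,C,F,I} and {A,D,H}.
On input b, block {A,D,H} splits into {D,H} and {A}.
The partition is now stable with 4 blocks: {E,G} | {B,C,F,I} | {D,H} | {A}.
The equivalence class containing G is {E,G}, of size 2.

2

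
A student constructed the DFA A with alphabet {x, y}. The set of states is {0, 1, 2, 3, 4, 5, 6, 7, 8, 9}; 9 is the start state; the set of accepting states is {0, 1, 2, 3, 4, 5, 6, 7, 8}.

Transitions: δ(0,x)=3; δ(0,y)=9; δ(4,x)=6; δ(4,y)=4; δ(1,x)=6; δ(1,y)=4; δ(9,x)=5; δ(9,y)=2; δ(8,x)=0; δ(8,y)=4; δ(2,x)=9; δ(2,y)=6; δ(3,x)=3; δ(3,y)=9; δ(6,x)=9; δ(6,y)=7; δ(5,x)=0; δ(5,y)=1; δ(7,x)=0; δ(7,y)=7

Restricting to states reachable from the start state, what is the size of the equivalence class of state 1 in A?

2

Reachable states from the start: {0,1,2,3,4,5,6,7,9}. Unreachable: {8} — drop them.
Initial partition by acceptance: {0,1,2,3,4,5,6,7} | {9}.
On input x, block {0,1,2,3,4,5,6,7} splits into {0,1,3,4,5,7} and {2,6}.
Refine {0,1,3,4,5,7} on symbol x: members go to different blocks, giving {0,3,5,7} and {1,4}.
Split {0,3,5,7} by δ(·,y) → {0,3} and {5} and {7}.
Split {2,6} by δ(·,y) → {2} and {6}.
The partition is now stable with 7 blocks: {0,3} | {9} | {2} | {1,4} | {5} | {7} | {6}.
The equivalence class containing 1 is {1,4}, of size 2.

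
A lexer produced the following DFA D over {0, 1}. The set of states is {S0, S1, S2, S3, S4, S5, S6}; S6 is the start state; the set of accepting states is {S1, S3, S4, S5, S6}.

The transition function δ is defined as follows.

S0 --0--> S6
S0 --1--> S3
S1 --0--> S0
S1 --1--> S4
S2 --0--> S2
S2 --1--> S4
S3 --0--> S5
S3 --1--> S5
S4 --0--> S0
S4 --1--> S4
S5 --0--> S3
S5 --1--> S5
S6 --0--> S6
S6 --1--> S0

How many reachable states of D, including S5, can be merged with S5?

2

States {S1,S2,S4} cannot be reached from the start state, so discard them.
Start with accepting vs non-accepting: {S3,S5,S6} | {S0}.
Split {S3,S5,S6} by δ(·,1) → {S3,S5} and {S6}.
No further refinement is possible. Final partition (3 blocks): {S3,S5} | {S0} | {S6}.
State S5 belongs to the block {S3,S5}, which has 2 states.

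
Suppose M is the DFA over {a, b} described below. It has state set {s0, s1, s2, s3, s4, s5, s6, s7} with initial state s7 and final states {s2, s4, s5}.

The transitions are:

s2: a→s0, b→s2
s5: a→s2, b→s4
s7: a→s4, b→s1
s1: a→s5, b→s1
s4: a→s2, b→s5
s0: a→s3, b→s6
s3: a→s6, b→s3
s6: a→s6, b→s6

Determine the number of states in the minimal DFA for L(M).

Every state is reachable, so we keep all 8.
P0 = {s2,s4,s5} | {s0,s1,s3,s6,s7}.
On input a, block {s2,s4,s5} splits into {s4,s5} and {s2}.
Refine {s0,s1,s3,s6,s7} on symbol a: members go to different blocks, giving {s0,s3,s6} and {s1,s7}.
Stable partition: {s4,s5} | {s0,s3,s6} | {s2} | {s1,s7} — 4 equivalence classes.

4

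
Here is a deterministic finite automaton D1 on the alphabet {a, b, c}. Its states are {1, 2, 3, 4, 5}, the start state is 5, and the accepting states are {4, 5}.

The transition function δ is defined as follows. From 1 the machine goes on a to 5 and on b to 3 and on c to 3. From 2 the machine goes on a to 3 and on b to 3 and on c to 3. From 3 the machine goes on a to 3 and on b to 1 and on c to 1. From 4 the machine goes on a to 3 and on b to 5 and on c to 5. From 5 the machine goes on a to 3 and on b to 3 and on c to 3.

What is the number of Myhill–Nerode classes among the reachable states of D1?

3

First remove the unreachable states {2,4}; 3 states remain.
Start with accepting vs non-accepting: {5} | {1,3}.
On input a, block {1,3} splits into {1} and {3}.
No further refinement is possible. Final partition (3 blocks): {5} | {1} | {3}.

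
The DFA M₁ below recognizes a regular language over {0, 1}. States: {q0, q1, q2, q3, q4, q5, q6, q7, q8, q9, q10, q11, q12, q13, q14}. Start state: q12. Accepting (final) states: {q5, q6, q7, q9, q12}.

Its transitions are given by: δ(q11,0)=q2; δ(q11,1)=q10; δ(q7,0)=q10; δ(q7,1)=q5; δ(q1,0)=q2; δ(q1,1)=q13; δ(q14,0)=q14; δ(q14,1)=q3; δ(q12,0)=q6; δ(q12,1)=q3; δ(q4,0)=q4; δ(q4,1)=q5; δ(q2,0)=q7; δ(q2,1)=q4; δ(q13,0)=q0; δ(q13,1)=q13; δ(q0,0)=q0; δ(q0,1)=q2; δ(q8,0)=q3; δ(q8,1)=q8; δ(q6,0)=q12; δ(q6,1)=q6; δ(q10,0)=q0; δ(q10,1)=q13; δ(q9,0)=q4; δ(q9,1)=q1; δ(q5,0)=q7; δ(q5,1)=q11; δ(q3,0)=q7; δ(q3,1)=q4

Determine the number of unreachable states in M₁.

4

Starting at q12 and following transitions, the reachable set is {q0, q2, q3, q4, q5, q6, q7, q10, q11, q12, q13}. That leaves q1, q8, q9, q14 unreachable — 4 in total.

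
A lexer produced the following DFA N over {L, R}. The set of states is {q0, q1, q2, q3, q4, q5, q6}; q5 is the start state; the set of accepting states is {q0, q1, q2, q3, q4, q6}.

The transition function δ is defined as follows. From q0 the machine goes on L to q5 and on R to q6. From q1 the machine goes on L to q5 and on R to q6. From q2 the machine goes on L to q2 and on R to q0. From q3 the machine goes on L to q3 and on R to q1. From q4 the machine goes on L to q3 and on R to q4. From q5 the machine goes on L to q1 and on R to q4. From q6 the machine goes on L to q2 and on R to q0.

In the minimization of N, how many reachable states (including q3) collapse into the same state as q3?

P0 = {q0,q1,q2,q3,q4,q6} | {q5}.
Refine {q0,q1,q2,q3,q4,q6} on symbol L: members go to different blocks, giving {q2,q3,q4,q6} and {q0,q1}.
Refine {q2,q3,q4,q6} on symbol R: members go to different blocks, giving {q2,q3,q6} and {q4}.
No further refinement is possible. Final partition (4 blocks): {q2,q3,q6} | {q5} | {q0,q1} | {q4}.
State q3 belongs to the block {q2,q3,q6}, which has 3 states.

3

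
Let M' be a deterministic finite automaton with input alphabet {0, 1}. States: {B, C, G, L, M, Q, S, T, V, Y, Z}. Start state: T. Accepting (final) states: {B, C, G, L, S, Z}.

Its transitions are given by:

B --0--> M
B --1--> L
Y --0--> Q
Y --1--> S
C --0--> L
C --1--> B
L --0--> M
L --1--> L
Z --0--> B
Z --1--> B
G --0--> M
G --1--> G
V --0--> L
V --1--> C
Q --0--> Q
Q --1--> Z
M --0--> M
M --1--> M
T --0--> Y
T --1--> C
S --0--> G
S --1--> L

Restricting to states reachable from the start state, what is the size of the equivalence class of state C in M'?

3

Reachable states from the start: {B,C,G,L,M,Q,S,T,Y,Z}. Unreachable: {V} — drop them.
P0 = {B,C,G,L,S,Z} | {M,Q,T,Y}.
Refine {B,C,G,L,S,Z} on symbol 0: members go to different blocks, giving {B,G,L} and {C,S,Z}.
Refine {M,Q,T,Y} on symbol 1: members go to different blocks, giving {Q,T,Y} and {M}.
Stable partition: {B,G,L} | {Q,T,Y} | {C,S,Z} | {M} — 4 equivalence classes.
The equivalence class containing C is {C,S,Z}, of size 3.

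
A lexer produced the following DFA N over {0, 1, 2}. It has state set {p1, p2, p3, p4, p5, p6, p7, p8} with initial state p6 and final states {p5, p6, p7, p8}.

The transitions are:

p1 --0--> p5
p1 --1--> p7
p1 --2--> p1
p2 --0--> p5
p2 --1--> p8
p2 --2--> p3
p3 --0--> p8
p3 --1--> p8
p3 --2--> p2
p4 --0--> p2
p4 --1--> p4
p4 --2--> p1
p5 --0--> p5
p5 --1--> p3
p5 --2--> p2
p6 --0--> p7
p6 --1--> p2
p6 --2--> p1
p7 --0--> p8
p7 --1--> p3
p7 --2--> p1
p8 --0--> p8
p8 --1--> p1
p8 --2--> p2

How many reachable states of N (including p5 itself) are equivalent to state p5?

States {p4} cannot be reached from the start state, so discard them.
Initial partition by acceptance: {p5,p6,p7,p8} | {p1,p2,p3}.
No further refinement is possible. Final partition (2 blocks): {p5,p6,p7,p8} | {p1,p2,p3}.
The equivalence class containing p5 is {p5,p6,p7,p8}, of size 4.

4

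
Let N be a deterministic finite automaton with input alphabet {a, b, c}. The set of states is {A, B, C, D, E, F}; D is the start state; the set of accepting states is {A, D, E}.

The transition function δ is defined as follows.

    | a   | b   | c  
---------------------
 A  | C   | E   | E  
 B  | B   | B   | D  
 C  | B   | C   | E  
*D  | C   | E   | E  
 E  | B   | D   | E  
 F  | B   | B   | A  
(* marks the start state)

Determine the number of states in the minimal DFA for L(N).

2

States {A,F} cannot be reached from the start state, so discard them.
P0 = {D,E} | {B,C}.
No further refinement is possible. Final partition (2 blocks): {D,E} | {B,C}.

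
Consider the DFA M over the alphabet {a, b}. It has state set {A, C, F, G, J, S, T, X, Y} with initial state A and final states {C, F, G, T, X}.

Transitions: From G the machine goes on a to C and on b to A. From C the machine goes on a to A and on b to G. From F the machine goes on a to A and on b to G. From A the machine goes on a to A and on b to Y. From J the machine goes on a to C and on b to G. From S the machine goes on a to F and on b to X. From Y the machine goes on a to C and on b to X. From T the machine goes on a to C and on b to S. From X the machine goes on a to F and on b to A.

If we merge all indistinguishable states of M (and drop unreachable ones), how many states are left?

Reachable states from the start: {A,C,F,G,X,Y}. Unreachable: {J,S,T} — drop them.
Start with accepting vs non-accepting: {C,F,G,X} | {A,Y}.
Split {C,F,G,X} by δ(·,a) → {G,X} and {C,F}.
On input a, block {A,Y} splits into {Y} and {A}.
The partition is now stable with 4 blocks: {G,X} | {Y} | {C,F} | {A}.

4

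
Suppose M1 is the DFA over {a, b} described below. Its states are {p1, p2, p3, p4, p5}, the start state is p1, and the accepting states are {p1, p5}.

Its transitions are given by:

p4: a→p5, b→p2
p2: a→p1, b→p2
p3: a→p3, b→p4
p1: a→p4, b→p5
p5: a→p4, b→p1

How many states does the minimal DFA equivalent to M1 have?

Reachable states from the start: {p1,p2,p4,p5}. Unreachable: {p3} — drop them.
Initial partition by acceptance: {p1,p5} | {p2,p4}.
No further refinement is possible. Final partition (2 blocks): {p1,p5} | {p2,p4}.

2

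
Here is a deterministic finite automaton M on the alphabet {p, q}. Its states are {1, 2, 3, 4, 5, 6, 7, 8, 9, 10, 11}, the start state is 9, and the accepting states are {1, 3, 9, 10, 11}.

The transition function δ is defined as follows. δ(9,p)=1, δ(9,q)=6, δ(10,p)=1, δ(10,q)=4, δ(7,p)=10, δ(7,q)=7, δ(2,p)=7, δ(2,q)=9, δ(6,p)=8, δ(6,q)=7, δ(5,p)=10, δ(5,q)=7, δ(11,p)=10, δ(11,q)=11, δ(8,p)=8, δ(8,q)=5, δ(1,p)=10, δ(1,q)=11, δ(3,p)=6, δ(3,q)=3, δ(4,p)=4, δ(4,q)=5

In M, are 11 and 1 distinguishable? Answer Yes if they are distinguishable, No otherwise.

First remove the unreachable states {2,3}; 9 states remain.
Start with accepting vs non-accepting: {1,9,10,11} | {4,5,6,7,8}.
Split {1,9,10,11} by δ(·,q) → {1,11} and {9,10}.
Refine {4,5,6,7,8} on symbol p: members go to different blocks, giving {4,6,8} and {5,7}.
The partition is now stable with 4 blocks: {1,11} | {4,6,8} | {9,10} | {5,7}.
11 and 1 lie in the same block of the stable partition, so they are equivalent — no string distinguishes them.

No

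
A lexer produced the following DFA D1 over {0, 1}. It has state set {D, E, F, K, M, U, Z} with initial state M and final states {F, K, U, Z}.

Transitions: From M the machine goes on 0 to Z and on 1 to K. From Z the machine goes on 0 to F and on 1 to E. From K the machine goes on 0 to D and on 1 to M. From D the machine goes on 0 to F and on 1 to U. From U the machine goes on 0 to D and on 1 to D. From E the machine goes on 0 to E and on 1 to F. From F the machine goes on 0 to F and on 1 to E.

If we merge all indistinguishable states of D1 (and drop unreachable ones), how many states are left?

P0 = {F,K,U,Z} | {D,E,M}.
Split {F,K,U,Z} by δ(·,0) → {F,Z} and {K,U}.
Refine {D,E,M} on symbol 0: members go to different blocks, giving {D,M} and {E}.
No further refinement is possible. Final partition (4 blocks): {F,Z} | {D,M} | {K,U} | {E}.

4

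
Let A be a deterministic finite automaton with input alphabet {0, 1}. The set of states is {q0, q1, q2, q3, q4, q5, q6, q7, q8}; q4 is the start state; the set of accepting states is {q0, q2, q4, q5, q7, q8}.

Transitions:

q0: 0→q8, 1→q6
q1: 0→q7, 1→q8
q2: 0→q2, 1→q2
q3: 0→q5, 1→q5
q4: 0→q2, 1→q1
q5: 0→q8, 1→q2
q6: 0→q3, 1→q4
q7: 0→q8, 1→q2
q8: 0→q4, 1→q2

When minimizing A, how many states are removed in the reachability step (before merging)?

Starting at q4 and following transitions, the reachable set is {q1, q2, q4, q7, q8}. That leaves q0, q3, q5, q6 unreachable — 4 in total.

4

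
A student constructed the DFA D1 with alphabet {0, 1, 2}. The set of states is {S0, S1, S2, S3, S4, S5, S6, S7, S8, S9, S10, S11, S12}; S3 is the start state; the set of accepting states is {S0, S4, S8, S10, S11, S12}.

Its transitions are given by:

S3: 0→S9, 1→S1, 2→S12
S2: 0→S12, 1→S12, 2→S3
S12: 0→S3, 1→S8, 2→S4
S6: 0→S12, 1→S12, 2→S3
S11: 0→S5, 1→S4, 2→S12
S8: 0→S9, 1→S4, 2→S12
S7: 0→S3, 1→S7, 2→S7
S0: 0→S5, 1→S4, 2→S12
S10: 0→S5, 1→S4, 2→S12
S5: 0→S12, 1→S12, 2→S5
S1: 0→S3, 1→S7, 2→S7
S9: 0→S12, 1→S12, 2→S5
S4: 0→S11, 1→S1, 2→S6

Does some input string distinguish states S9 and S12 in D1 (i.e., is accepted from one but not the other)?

Yes

Reachable states from the start: {S1,S3,S4,S5,S6,S7,S8,S9,S11,S12}. Unreachable: {S0,S2,S10} — drop them.
Initial partition by acceptance: {S4,S8,S11,S12} | {S1,S3,S5,S6,S7,S9}.
Refine {S4,S8,S11,S12} on symbol 0: members go to different blocks, giving {S8,S11,S12} and {S4}.
Split {S8,S11,S12} by δ(·,1) → {S8,S11} and {S12}.
On input 0, block {S1,S3,S5,S6,S7,S9} splits into {S1,S3,S7} and {S5,S6,S9}.
On input 0, block {S1,S3,S7} splits into {S1,S7} and {S3}.
Split {S5,S6,S9} by δ(·,2) → {S5,S9} and {S6}.
No further refinement is possible. Final partition (7 blocks): {S8,S11} | {S1,S7} | {S4} | {S12} | {S5,S9} | {S3} | {S6}.
S9 and S12 end up in different blocks, so they are distinguishable. For instance, the string 'ε' is accepted from only S12.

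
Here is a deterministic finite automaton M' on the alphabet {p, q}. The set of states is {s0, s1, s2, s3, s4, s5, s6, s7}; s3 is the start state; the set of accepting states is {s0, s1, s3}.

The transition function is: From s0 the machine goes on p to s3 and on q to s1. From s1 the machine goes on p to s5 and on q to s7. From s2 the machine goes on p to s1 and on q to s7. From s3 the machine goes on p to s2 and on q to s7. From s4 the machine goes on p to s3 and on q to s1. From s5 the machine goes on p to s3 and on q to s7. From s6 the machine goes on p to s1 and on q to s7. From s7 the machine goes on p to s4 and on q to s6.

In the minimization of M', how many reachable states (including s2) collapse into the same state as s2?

3

Reachable states from the start: {s1,s2,s3,s4,s5,s6,s7}. Unreachable: {s0} — drop them.
Initial partition by acceptance: {s1,s3} | {s2,s4,s5,s6,s7}.
On input p, block {s2,s4,s5,s6,s7} splits into {s2,s4,s5,s6} and {s7}.
Refine {s2,s4,s5,s6} on symbol q: members go to different blocks, giving {s2,s5,s6} and {s4}.
The partition is now stable with 4 blocks: {s1,s3} | {s2,s5,s6} | {s7} | {s4}.
State s2 belongs to the block {s2,s5,s6}, which has 3 states.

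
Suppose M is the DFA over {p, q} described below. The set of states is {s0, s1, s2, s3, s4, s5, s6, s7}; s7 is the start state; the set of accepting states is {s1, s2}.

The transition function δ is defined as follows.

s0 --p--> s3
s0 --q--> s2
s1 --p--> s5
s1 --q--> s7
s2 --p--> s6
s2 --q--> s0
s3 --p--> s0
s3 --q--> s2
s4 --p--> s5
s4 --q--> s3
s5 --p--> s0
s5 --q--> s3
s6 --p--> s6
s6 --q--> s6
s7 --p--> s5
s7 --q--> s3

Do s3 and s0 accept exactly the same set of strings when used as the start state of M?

First remove the unreachable states {s1,s4}; 6 states remain.
Initial partition by acceptance: {s2} | {s0,s3,s5,s6,s7}.
On input q, block {s0,s3,s5,s6,s7} splits into {s5,s6,s7} and {s0,s3}.
Refine {s5,s6,s7} on symbol p: members go to different blocks, giving {s6,s7} and {s5}.
Split {s6,s7} by δ(·,p) → {s6} and {s7}.
Stable partition: {s2} | {s6} | {s0,s3} | {s5} | {s7} — 5 equivalence classes.
s3 and s0 lie in the same block of the stable partition, so they are equivalent — no string distinguishes them.

Yes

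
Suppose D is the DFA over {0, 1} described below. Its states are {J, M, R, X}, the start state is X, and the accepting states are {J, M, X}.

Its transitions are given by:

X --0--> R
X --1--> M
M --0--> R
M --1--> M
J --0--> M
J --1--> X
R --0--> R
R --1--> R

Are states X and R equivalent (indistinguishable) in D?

States {J} cannot be reached from the start state, so discard them.
Initial partition by acceptance: {M,X} | {R}.
No further refinement is possible. Final partition (2 blocks): {M,X} | {R}.
X and R end up in different blocks, so they are distinguishable. For instance, the string 'ε' is accepted from only X.

No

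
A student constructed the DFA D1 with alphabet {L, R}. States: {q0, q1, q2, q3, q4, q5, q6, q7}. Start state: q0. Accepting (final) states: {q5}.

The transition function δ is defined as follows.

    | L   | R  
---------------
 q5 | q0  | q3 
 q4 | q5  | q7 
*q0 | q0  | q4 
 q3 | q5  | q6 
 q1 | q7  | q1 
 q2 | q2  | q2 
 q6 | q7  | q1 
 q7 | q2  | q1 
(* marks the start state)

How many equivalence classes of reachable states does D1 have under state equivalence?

All states are reachable from the start state.
P0 = {q5} | {q0,q1,q2,q3,q4,q6,q7}.
Split {q0,q1,q2,q3,q4,q6,q7} by δ(·,L) → {q0,q1,q2,q6,q7} and {q3,q4}.
On input R, block {q0,q1,q2,q6,q7} splits into {q1,q2,q6,q7} and {q0}.
No further refinement is possible. Final partition (4 blocks): {q5} | {q1,q2,q6,q7} | {q3,q4} | {q0}.

4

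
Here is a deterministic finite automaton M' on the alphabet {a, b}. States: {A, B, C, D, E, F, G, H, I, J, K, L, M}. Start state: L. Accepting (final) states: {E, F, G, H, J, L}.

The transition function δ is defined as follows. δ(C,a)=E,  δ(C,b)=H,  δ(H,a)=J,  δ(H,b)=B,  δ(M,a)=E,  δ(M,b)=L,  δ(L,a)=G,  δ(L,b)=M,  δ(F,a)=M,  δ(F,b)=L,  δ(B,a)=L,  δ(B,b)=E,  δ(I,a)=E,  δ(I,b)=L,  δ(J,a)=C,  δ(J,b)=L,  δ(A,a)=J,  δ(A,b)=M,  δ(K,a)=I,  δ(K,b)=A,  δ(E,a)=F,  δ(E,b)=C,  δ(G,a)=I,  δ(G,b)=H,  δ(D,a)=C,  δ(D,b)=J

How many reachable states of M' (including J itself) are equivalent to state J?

States {A,D,K} cannot be reached from the start state, so discard them.
P0 = {E,F,G,H,J,L} | {B,C,I,M}.
Refine {E,F,G,H,J,L} on symbol a: members go to different blocks, giving {E,H,L} and {F,G,J}.
No further refinement is possible. Final partition (3 blocks): {E,H,L} | {B,C,I,M} | {F,G,J}.
The equivalence class containing J is {F,G,J}, of size 3.

3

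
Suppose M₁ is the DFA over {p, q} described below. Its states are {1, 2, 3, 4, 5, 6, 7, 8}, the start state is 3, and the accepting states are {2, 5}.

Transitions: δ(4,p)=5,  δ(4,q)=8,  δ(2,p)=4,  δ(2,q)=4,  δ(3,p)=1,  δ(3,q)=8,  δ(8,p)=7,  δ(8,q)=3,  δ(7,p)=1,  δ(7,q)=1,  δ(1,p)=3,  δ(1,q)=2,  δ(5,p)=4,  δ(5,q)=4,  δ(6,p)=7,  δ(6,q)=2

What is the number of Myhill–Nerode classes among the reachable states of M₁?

States {6} cannot be reached from the start state, so discard them.
Start with accepting vs non-accepting: {2,5} | {1,3,4,7,8}.
On input p, block {1,3,4,7,8} splits into {1,3,7,8} and {4}.
Split {1,3,7,8} by δ(·,q) → {3,7,8} and {1}.
On input p, block {3,7,8} splits into {3,7} and {8}.
On input q, block {3,7} splits into {3} and {7}.
The partition is now stable with 6 blocks: {2,5} | {3} | {4} | {1} | {8} | {7}.

6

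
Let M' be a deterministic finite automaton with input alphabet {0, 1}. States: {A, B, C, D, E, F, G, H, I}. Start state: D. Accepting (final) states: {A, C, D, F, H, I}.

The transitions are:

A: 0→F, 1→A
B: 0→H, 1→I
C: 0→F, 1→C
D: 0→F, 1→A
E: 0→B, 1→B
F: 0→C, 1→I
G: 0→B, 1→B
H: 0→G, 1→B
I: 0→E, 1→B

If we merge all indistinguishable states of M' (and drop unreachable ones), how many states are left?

All states are reachable from the start state.
Start with accepting vs non-accepting: {A,C,D,F,H,I} | {B,E,G}.
Refine {A,C,D,F,H,I} on symbol 0: members go to different blocks, giving {A,C,D,F} and {H,I}.
Split {A,C,D,F} by δ(·,1) → {A,C,D} and {F}.
Split {B,E,G} by δ(·,0) → {E,G} and {B}.
Stable partition: {A,C,D} | {E,G} | {H,I} | {F} | {B} — 5 equivalence classes.

5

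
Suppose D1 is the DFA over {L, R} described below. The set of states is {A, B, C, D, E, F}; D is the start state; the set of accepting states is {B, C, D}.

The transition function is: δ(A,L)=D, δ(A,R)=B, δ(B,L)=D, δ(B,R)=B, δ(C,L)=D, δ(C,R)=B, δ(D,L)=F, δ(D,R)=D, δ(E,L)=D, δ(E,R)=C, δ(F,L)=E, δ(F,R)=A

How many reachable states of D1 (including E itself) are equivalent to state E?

Every state is reachable, so we keep all 6.
Start with accepting vs non-accepting: {B,C,D} | {A,E,F}.
Refine {B,C,D} on symbol L: members go to different blocks, giving {B,C} and {D}.
On input L, block {A,E,F} splits into {A,E} and {F}.
No further refinement is possible. Final partition (4 blocks): {B,C} | {A,E} | {D} | {F}.
The equivalence class containing E is {A,E}, of size 2.

2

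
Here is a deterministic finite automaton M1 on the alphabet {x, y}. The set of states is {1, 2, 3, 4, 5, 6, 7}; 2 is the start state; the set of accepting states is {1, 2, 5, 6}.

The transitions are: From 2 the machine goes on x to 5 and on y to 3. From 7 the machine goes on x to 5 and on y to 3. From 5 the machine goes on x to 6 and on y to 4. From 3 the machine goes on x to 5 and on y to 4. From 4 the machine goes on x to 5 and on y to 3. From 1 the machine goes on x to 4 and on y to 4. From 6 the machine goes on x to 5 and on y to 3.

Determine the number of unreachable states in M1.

BFS from 2 reaches {2, 3, 4, 5, 6}; the 2 state(s) 1, 7 are never visited.

2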